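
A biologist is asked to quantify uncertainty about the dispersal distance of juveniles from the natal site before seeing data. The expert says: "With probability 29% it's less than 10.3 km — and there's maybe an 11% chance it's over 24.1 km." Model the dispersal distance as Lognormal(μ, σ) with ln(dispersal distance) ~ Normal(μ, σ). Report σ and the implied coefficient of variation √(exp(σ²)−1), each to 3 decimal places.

If T ~ Lognormal(μ,σ) then ln T ~ Normal(μ,σ), so the p-quantile of ln T is μ + z_p·σ.
ln(10.3) = 2.332 and ln(24.1) = 3.182; z_{0.29} = -0.5534, z_{0.89} = 1.227.
σ = (3.182 − 2.332)/(1.227 − (-0.5534)) = 0.478.
μ = 2.332 − (-0.5534)·0.478 = 2.596.
CV = √(exp(σ²)−1) = √(exp(0.2281)−1) = 0.506.

σ ≈ 0.478, CV ≈ 0.506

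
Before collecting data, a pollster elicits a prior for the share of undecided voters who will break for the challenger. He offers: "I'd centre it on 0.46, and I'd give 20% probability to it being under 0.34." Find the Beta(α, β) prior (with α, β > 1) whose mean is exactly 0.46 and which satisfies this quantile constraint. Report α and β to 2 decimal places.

α ≈ 5.73, β ≈ 6.72

With mean 0.46 fixed, write α = 0.46s, β = 0.54s where s = α+β.
Need P(θ < 0.34) = 0.2 under Beta(0.46s, 0.54s). Normal approximation: (q−m)/√(m(1−m)/s) ≈ z_{0.2} = -0.842, so s ≈ 0.46·0.54·(-0.842)²/(0.34−0.46)² = 12.2.
At s = 12.2: P(θ<0.34) ≈ 0.202. Adjusting to match 0.2 gives s ≈ 12.45.
So α = 0.46·12.45 ≈ 5.73, β = 0.54·12.45 ≈ 6.72.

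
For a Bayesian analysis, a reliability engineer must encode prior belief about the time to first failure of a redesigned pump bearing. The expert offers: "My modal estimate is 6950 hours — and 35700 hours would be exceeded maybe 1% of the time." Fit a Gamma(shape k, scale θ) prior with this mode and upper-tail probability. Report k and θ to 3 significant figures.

Gamma(k,θ) with k>1 has mode (k−1)θ, so θ = 6950/(k−1).
Need P(X < 35700) = 0.99 with θ tied to k this way. Start at k = 2, θ = 6950: P(X<35700) ≈ 0.964.
Too low — raise k to concentrate. Iterating converges to k ≈ 2.45.
Then θ = 6950/(2.45−1) ≈ 4790.

k ≈ 2.45, θ ≈ 4790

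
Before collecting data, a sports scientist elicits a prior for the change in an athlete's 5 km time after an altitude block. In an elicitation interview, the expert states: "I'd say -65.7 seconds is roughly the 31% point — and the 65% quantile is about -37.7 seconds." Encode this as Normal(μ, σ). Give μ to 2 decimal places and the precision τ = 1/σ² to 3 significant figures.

For Normal(μ,σ), the p-quantile is μ + z_p·σ. Here z_{0.31} = -0.4959, z_{0.65} = 0.3853.
So -65.7 = μ − 0.4959σ and -37.7 = μ + 0.3853σ.
Subtracting: σ = (-37.7 − -65.7)/(0.3853 − (-0.4959)) = 31.78.
Then μ = -65.7 − (-0.4959)·31.78 = -49.94.
Precision τ = 1/σ² = 1/31.78² = 0.00099.

μ = -49.94, τ = 0.00099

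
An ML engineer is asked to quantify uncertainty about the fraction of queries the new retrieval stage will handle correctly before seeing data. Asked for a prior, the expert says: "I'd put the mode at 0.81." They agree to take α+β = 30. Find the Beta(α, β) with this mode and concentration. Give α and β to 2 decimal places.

α = 23.68, β = 6.32

For α,β > 1 the Beta mode is (α−1)/(α+β−2). With α+β = 30, the mode is (α−1)/28.
Set (α−1)/28 = 0.81 → α = 1 + 0.81·28 = 23.68.
β = 30 − α = 6.32.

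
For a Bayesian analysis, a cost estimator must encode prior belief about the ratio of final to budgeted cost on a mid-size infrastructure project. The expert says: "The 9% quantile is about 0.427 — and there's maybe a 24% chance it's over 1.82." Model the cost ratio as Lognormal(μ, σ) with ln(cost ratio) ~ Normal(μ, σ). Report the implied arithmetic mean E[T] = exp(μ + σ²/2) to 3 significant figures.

E[T] ≈ 1.42

If T ~ Lognormal(μ,σ) then ln T ~ Normal(μ,σ), so the p-quantile of ln T is μ + z_p·σ.
ln(0.427) = -0.851 and ln(1.82) = 0.5988; z_{0.09} = -1.341, z_{0.76} = 0.7063.
σ = (0.5988 − -0.851)/(0.7063 − (-1.341)) = 0.708.
μ = -0.851 − (-1.341)·0.708 = 0.099.
E[T] = exp(μ + σ²/2) = exp(0.099 + 0.2508) = 1.42.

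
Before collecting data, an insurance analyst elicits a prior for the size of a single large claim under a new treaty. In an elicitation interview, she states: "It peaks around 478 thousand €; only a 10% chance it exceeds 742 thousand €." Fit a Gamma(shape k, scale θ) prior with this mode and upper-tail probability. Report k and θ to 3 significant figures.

Gamma(k,θ) with k>1 has mode (k−1)θ, so θ = 478/(k−1).
Need P(X < 742) = 0.9 with θ tied to k this way. Start at k = 2, θ = 478: P(X<742) ≈ 0.460.
Too low — raise k to concentrate. Iterating converges to k ≈ 10.7.
Then θ = 478/(10.7−1) ≈ 49.4.

k ≈ 10.7, θ ≈ 49.4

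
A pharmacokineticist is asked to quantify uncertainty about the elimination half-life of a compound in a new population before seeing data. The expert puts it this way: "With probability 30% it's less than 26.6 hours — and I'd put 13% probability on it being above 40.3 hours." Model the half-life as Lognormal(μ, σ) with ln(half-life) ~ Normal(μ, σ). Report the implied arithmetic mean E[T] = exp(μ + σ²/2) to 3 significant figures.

E[T] ≈ 31.3 hours

If T ~ Lognormal(μ,σ) then ln T ~ Normal(μ,σ), so the p-quantile of ln T is μ + z_p·σ.
ln(26.6) = 3.281 and ln(40.3) = 3.696; z_{0.3} = -0.5244, z_{0.87} = 1.126.
σ = (3.696 − 3.281)/(1.126 − (-0.5244)) = 0.252.
μ = 3.281 − (-0.5244)·0.252 = 3.413.
E[T] = exp(μ + σ²/2) = exp(3.413 + 0.0317) = 31.3 hours.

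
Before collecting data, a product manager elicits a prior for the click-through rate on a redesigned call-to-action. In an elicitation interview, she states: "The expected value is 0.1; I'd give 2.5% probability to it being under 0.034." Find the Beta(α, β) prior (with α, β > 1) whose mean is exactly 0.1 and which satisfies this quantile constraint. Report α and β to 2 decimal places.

α ≈ 5.01, β ≈ 45.05

With mean 0.1 fixed, write α = 0.1s, β = 0.9s where s = α+β.
Need P(θ < 0.034) = 0.025 under Beta(0.1s, 0.9s). Normal approximation: (q−m)/√(m(1−m)/s) ≈ z_{0.025} = -1.96, so s ≈ 0.1·0.9·(-1.96)²/(0.034−0.1)² = 79.4.
At s = 79.4: P(θ<0.034) ≈ 0.006. Adjusting to match 0.025 gives s ≈ 50.06.
So α = 0.1·50.06 ≈ 5.01, β = 0.9·50.06 ≈ 45.05.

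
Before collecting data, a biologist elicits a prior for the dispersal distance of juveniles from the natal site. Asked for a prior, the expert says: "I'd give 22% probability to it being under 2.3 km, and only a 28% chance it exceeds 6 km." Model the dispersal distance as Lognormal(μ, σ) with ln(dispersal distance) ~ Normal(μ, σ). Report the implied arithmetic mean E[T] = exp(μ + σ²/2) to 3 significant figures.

If T ~ Lognormal(μ,σ) then ln T ~ Normal(μ,σ), so the p-quantile of ln T is μ + z_p·σ.
ln(2.3) = 0.8329 and ln(6) = 1.792; z_{0.22} = -0.7722, z_{0.72} = 0.5828.
σ = (1.792 − 0.8329)/(0.5828 − (-0.7722)) = 0.708.
μ = 0.8329 − (-0.7722)·0.708 = 1.379.
E[T] = exp(μ + σ²/2) = exp(1.379 + 0.2504) = 5.1 km.

E[T] ≈ 5.1 km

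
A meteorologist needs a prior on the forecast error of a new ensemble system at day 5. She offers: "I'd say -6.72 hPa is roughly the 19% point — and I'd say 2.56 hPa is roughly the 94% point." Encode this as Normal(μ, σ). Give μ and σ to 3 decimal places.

For Normal(μ,σ), the p-quantile is μ + z_p·σ. Here z_{0.19} = -0.8779, z_{0.94} = 1.555.
So -6.72 = μ − 0.8779σ and 2.56 = μ + 1.555σ.
Subtracting: σ = (2.56 − -6.72)/(1.555 − (-0.8779)) = 3.815.
Then μ = -6.72 − (-0.8779)·3.815 = -3.371.

μ = -3.371, σ = 3.815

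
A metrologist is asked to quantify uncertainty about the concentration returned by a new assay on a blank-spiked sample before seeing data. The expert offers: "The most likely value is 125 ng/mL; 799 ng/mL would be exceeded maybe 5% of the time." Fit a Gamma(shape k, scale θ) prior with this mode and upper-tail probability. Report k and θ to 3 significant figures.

Gamma(k,θ) with k>1 has mode (k−1)θ, so θ = 125/(k−1).
Need P(X < 799) = 0.95 with θ tied to k this way. Start at k = 2, θ = 125: P(X<799) ≈ 0.988.
Too high — lower k to spread out. Iterating converges to k ≈ 1.65.
Then θ = 125/(1.65−1) ≈ 192.

k ≈ 1.65, θ ≈ 192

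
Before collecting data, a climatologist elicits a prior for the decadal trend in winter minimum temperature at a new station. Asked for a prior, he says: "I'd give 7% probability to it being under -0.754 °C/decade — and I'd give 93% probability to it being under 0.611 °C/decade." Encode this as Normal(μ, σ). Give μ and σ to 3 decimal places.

The p-quantile of Normal(μ,σ) is μ + z_p·σ, with z_{0.07} = -1.476 and z_{0.93} = 1.476.
Eliminate σ: μ = (z₂·x₁ − z₁·x₂)/(z₂ − z₁) = (1.476·-0.754 − (-1.476)·0.611)/2.952 = -0.072.
Then σ = (x₂ − x₁)/(z₂ − z₁) = (0.611 − -0.754)/2.952 = 0.462.

μ = -0.072, σ = 0.462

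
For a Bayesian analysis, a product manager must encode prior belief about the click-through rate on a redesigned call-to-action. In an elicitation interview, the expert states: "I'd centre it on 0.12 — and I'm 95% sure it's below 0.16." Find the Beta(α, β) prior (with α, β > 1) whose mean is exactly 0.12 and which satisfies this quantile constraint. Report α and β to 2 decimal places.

With mean 0.12 fixed, write α = 0.12s, β = 0.88s where s = α+β.
Need P(θ < 0.16) = 0.95 under Beta(0.12s, 0.88s). Normal approximation: (q−m)/√(m(1−m)/s) ≈ z_{0.95} = 1.64, so s ≈ 0.12·0.88·(1.64)²/(0.16−0.12)² = 178.6.
At s = 178.6: P(θ<0.16) ≈ 0.942. Adjusting to match 0.95 gives s ≈ 197.66.
So α = 0.12·197.66 ≈ 23.72, β = 0.88·197.66 ≈ 173.94.

α ≈ 23.72, β ≈ 173.94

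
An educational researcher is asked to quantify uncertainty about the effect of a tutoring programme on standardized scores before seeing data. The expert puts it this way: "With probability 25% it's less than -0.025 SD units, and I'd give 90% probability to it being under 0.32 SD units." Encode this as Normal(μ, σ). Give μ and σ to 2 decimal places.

μ = 0.09, σ = 0.18

The p-quantile of Normal(μ,σ) is μ + z_p·σ, with z_{0.25} = -0.6745 and z_{0.9} = 1.282.
Eliminate σ: μ = (z₂·x₁ − z₁·x₂)/(z₂ − z₁) = (1.282·-0.025 − (-0.6745)·0.32)/1.956 = 0.09.
Then σ = (x₂ − x₁)/(z₂ − z₁) = (0.32 − -0.025)/1.956 = 0.18.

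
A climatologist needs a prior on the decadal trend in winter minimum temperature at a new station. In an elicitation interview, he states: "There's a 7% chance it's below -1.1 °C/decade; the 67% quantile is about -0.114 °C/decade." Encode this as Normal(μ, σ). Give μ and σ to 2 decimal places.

The p-quantile of Normal(μ,σ) is μ + z_p·σ, with z_{0.07} = -1.476 and z_{0.67} = 0.4399.
Eliminate σ: μ = (z₂·x₁ − z₁·x₂)/(z₂ − z₁) = (0.4399·-1.1 − (-1.476)·-0.114)/1.916 = -0.34.
Then σ = (x₂ − x₁)/(z₂ − z₁) = (-0.114 − -1.1)/1.916 = 0.51.

μ = -0.34, σ = 0.51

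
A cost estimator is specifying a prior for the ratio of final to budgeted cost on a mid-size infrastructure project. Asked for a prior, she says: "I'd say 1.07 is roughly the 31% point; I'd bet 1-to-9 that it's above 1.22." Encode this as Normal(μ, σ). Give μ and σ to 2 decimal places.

The p-quantile of Normal(μ,σ) is μ + z_p·σ, with z_{0.31} = -0.4959 and z_{0.9} = 1.282.
Eliminate σ: μ = (z₂·x₁ − z₁·x₂)/(z₂ − z₁) = (1.282·1.07 − (-0.4959)·1.22)/1.777 = 1.11.
Then σ = (x₂ − x₁)/(z₂ − z₁) = (1.22 − 1.07)/1.777 = 0.08.

μ = 1.11, σ = 0.08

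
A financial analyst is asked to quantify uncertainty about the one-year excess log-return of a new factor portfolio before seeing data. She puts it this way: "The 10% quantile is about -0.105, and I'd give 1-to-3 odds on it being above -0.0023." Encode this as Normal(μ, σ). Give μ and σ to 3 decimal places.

μ = -0.038, σ = 0.053

For Normal(μ,σ), the p-quantile is μ + z_p·σ. Here z_{0.1} = -1.282, z_{0.75} = 0.6745.
So -0.105 = μ − 1.282σ and -0.0023 = μ + 0.6745σ.
Subtracting: σ = (-0.0023 − -0.105)/(0.6745 − (-1.282)) = 0.053.
Then μ = -0.105 − (-1.282)·0.053 = -0.038.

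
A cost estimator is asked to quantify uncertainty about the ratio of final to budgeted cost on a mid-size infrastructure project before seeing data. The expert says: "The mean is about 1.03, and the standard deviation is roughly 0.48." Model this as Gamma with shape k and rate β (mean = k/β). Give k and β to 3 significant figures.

For Gamma(k, rate β): mean = k/β, variance = k/β², so CV = 1/√k.
CV = SD/mean = 0.48/1.03 = 0.466, hence k = 1/CV² = 4.6.
Then β = k/mean = 4.6/1.03 = 4.47.

k ≈ 4.6, β ≈ 4.47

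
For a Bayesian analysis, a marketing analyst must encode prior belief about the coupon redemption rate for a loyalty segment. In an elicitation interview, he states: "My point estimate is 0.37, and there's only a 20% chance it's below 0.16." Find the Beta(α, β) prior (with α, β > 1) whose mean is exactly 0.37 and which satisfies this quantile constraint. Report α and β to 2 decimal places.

α ≈ 1.42, β ≈ 2.42

With mean 0.37 fixed, write α = 0.37s, β = 0.63s where s = α+β.
Need P(θ < 0.16) = 0.2 under Beta(0.37s, 0.63s). Normal approximation: (q−m)/√(m(1−m)/s) ≈ z_{0.2} = -0.842, so s ≈ 0.37·0.63·(-0.842)²/(0.16−0.37)² = 3.7.
At s = 3.7: P(θ<0.16) ≈ 0.204. Adjusting to match 0.2 gives s ≈ 3.84.
So α = 0.37·3.84 ≈ 1.42, β = 0.63·3.84 ≈ 2.42.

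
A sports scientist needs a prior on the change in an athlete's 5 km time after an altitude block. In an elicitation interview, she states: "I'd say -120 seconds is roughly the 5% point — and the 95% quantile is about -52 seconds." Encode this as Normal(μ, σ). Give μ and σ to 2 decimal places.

μ = -86.00, σ = 20.67

For Normal(μ,σ), the p-quantile is μ + z_p·σ. Here z_{0.05} = -1.645, z_{0.95} = 1.645.
So -120 = μ − 1.645σ and -52 = μ + 1.645σ.
Subtracting: σ = (-52 − -120)/(1.645 − (-1.645)) = 20.67.
Then μ = -120 − (-1.645)·20.67 = -86.00.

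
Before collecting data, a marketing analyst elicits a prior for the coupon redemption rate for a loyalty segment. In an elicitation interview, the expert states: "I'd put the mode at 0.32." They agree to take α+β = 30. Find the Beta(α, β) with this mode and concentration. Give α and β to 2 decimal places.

For α,β > 1 the Beta mode is (α−1)/(α+β−2). With α+β = 30, the mode is (α−1)/28.
Set (α−1)/28 = 0.32 → α = 1 + 0.32·28 = 9.96.
β = 30 − α = 20.04.

α = 9.96, β = 20.04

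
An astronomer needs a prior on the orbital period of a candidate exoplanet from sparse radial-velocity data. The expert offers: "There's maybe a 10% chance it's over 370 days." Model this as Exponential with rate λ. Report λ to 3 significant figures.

λ ≈ 0.00622

P(T > 370.0) = e^(−λ·370.0) = 0.1, so λ = −ln(0.1)/370.0 = 0.00622.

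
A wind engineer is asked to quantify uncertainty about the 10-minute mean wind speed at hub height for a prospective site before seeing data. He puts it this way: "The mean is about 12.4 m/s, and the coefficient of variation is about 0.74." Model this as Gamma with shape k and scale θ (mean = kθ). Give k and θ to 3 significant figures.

For Gamma(k, scale θ): mean = kθ, variance = kθ², so CV = 1/√k.
CV = 0.74, hence k = 1/CV² = 1.83.
Then θ = mean/k = 12.4/1.83 = 6.79.

k ≈ 1.83, θ ≈ 6.79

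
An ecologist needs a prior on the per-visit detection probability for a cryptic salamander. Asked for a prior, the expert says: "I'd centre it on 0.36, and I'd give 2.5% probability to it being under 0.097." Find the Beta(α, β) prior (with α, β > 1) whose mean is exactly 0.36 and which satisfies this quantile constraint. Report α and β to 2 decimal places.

With mean 0.36 fixed, write α = 0.36s, β = 0.64s where s = α+β.
Need P(θ < 0.097) = 0.025 under Beta(0.36s, 0.64s). Normal approximation: (q−m)/√(m(1−m)/s) ≈ z_{0.025} = -1.96, so s ≈ 0.36·0.64·(-1.96)²/(0.097−0.36)² = 12.8.
At s = 12.8: P(θ<0.097) ≈ 0.007. Adjusting to match 0.025 gives s ≈ 8.62.
So α = 0.36·8.62 ≈ 3.10, β = 0.64·8.62 ≈ 5.52.

α ≈ 3.10, β ≈ 5.52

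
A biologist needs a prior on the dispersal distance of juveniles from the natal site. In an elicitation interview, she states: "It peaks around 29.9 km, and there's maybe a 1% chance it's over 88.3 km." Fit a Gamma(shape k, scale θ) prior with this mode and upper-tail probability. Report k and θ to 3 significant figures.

Gamma(k,θ) with k>1 has mode (k−1)θ, so θ = 29.9/(k−1).
Need P(X < 88.3) = 0.99 with θ tied to k this way. Start at k = 2, θ = 29.9: P(X<88.3) ≈ 0.794.
Too low — raise k to concentrate. Iterating converges to k ≈ 4.85.
Then θ = 29.9/(4.85−1) ≈ 7.76.

k ≈ 4.85, θ ≈ 7.76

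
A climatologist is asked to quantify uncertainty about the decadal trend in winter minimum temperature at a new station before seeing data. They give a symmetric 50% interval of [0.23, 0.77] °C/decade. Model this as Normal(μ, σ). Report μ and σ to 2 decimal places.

μ = 0.50, σ = 0.40

A symmetric 50% interval runs μ ± z·σ with z = 0.6745.
Half-width = 0.27, so σ = 0.27/0.6745 = 0.40.
μ is the interval midpoint, 0.50.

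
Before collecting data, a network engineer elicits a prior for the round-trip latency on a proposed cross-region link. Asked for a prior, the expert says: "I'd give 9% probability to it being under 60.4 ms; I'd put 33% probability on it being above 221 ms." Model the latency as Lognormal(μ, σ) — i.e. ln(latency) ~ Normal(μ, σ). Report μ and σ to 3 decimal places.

If T ~ Lognormal(μ,σ) then ln T ~ Normal(μ,σ), so the p-quantile of ln T is μ + z_p·σ.
ln(60.4) = 4.101 and ln(221) = 5.398; z_{0.09} = -1.341, z_{0.67} = 0.4399.
σ = (5.398 − 4.101)/(0.4399 − (-1.341)) = 0.728.
μ = 4.101 − (-1.341)·0.728 = 5.078.

μ ≈ 5.078, σ ≈ 0.728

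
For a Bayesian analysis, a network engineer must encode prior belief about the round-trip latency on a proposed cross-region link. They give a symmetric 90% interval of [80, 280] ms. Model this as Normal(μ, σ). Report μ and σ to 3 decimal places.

A symmetric 90% interval runs μ ± z·σ with z = 1.645.
Half-width = 100, so σ = 100/1.645 = 60.796.
μ is the interval midpoint, 180.000.

μ = 180.000, σ = 60.796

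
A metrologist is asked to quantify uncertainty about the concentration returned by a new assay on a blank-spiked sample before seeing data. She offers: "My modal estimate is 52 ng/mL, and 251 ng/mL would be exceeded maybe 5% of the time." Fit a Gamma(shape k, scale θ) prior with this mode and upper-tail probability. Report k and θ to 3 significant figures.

Gamma(k,θ) with k>1 has mode (k−1)θ, so θ = 52/(k−1).
Need P(X < 251) = 0.95 with θ tied to k this way. Start at k = 2, θ = 52: P(X<251) ≈ 0.953.
Too high — lower k to spread out. Iterating converges to k ≈ 1.97.
Then θ = 52/(1.97−1) ≈ 53.4.

k ≈ 1.97, θ ≈ 53.4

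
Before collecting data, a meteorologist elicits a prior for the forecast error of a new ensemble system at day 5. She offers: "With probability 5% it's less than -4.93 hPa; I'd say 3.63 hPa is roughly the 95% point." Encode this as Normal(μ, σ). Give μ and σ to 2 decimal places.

The p-quantile of Normal(μ,σ) is μ + z_p·σ, with z_{0.05} = -1.645 and z_{0.95} = 1.645.
Eliminate σ: μ = (z₂·x₁ − z₁·x₂)/(z₂ − z₁) = (1.645·-4.93 − (-1.645)·3.63)/3.29 = -0.65.
Then σ = (x₂ − x₁)/(z₂ − z₁) = (3.63 − -4.93)/3.29 = 2.60.

μ = -0.65, σ = 2.60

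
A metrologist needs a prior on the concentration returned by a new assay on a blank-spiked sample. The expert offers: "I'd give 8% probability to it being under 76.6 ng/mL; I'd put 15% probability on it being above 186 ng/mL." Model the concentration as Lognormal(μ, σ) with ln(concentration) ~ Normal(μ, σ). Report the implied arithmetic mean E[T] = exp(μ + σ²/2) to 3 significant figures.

E[T] ≈ 136 ng/mL

If T ~ Lognormal(μ,σ) then ln T ~ Normal(μ,σ), so the p-quantile of ln T is μ + z_p·σ.
ln(76.6) = 4.339 and ln(186) = 5.226; z_{0.08} = -1.405, z_{0.85} = 1.036.
σ = (5.226 − 4.339)/(1.036 − (-1.405)) = 0.363.
μ = 4.339 − (-1.405)·0.363 = 4.849.
E[T] = exp(μ + σ²/2) = exp(4.849 + 0.0660) = 136 ng/mL.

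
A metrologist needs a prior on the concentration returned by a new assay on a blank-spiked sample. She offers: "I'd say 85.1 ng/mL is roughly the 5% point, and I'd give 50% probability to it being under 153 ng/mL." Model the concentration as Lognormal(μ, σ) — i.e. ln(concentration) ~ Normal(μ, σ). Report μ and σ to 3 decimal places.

μ ≈ 5.030, σ ≈ 0.357

If T ~ Lognormal(μ,σ) then ln T ~ Normal(μ,σ), so the p-quantile of ln T is μ + z_p·σ.
ln(85.1) = 4.444 and ln(153) = 5.03; z_{0.05} = -1.645, z_{0.5} = 0.
σ = (5.03 − 4.444)/(0 − (-1.645)) = 0.357.
μ = 4.444 − (-1.645)·0.357 = 5.030.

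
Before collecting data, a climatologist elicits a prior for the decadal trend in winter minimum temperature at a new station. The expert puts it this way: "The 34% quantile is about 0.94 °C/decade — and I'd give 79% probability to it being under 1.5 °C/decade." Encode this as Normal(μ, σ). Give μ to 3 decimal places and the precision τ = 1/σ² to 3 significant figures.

μ = 1.130, τ = 4.74

For Normal(μ,σ), the p-quantile is μ + z_p·σ. Here z_{0.34} = -0.4125, z_{0.79} = 0.8064.
So 0.94 = μ − 0.4125σ and 1.5 = μ + 0.8064σ.
Subtracting: σ = (1.5 − 0.94)/(0.8064 − (-0.4125)) = 0.459.
Then μ = 0.94 − (-0.4125)·0.459 = 1.130.
Precision τ = 1/σ² = 1/0.4594² = 4.74.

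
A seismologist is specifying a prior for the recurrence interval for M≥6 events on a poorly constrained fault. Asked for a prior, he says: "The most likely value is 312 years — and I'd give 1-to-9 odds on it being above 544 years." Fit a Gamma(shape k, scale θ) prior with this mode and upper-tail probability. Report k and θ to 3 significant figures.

k ≈ 7.14, θ ≈ 50.8

Gamma(k,θ) with k>1 has mode (k−1)θ, so θ = 312/(k−1).
Need P(X < 544) = 0.9 with θ tied to k this way. Start at k = 2, θ = 312: P(X<544) ≈ 0.520.
Too low — raise k to concentrate. Iterating converges to k ≈ 7.14.
Then θ = 312/(7.14−1) ≈ 50.8.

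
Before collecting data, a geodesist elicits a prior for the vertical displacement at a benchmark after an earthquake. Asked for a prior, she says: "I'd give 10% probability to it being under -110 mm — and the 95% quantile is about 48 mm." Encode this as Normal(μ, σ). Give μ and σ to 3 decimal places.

For Normal(μ,σ), the p-quantile is μ + z_p·σ. Here z_{0.1} = -1.282, z_{0.95} = 1.645.
So -110 = μ − 1.282σ and 48 = μ + 1.645σ.
Subtracting: σ = (48 − -110)/(1.645 − (-1.282)) = 53.991.
Then μ = -110 − (-1.282)·53.991 = -40.808.

μ = -40.808, σ = 53.991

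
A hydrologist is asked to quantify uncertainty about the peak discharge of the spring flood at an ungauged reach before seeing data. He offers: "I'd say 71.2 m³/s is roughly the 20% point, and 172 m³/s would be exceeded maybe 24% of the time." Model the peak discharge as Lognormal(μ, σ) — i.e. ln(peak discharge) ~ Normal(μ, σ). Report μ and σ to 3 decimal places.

μ ≈ 4.745, σ ≈ 0.570

If T ~ Lognormal(μ,σ) then ln T ~ Normal(μ,σ), so the p-quantile of ln T is μ + z_p·σ.
ln(71.2) = 4.265 and ln(172) = 5.147; z_{0.2} = -0.8416, z_{0.76} = 0.7063.
σ = (5.147 − 4.265)/(0.7063 − (-0.8416)) = 0.570.
μ = 4.265 − (-0.8416)·0.570 = 4.745.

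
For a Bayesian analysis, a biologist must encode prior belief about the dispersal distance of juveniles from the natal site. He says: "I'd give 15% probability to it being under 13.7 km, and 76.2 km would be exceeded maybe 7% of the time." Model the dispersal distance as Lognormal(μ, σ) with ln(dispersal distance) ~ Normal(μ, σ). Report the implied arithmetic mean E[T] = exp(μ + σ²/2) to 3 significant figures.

E[T] ≈ 35.1 km

If T ~ Lognormal(μ,σ) then ln T ~ Normal(μ,σ), so the p-quantile of ln T is μ + z_p·σ.
ln(13.7) = 2.617 and ln(76.2) = 4.333; z_{0.15} = -1.036, z_{0.93} = 1.476.
σ = (4.333 − 2.617)/(1.476 − (-1.036)) = 0.683.
μ = 2.617 − (-1.036)·0.683 = 3.325.
E[T] = exp(μ + σ²/2) = exp(3.325 + 0.2333) = 35.1 km.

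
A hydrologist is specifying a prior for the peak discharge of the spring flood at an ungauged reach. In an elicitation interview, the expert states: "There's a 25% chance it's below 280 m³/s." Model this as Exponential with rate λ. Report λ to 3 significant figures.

λ ≈ 0.00103

P(T < 280.0) = 1 − e^(−λ·280.0) = 0.25, so λ = −ln(1−0.25)/280.0 = −ln(0.75)/280.0 = 0.00103.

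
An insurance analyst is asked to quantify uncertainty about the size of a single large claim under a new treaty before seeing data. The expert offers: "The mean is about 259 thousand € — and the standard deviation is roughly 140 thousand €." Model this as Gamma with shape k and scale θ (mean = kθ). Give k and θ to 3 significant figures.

For Gamma(k, scale θ): mean = kθ, variance = kθ², so CV = 1/√k.
CV = SD/mean = 140/259 = 0.5405, hence k = 1/CV² = 3.42.
Then θ = mean/k = 259/3.42 = 75.7.

k ≈ 3.42, θ ≈ 75.7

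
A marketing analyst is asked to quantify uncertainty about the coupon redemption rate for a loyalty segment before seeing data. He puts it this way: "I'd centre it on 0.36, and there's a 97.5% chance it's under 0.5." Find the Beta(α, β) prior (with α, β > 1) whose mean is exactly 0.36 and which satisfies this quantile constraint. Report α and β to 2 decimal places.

With mean 0.36 fixed, write α = 0.36s, β = 0.64s where s = α+β.
Need P(θ < 0.5) = 0.975 under Beta(0.36s, 0.64s). Normal approximation: (q−m)/√(m(1−m)/s) ≈ z_{0.975} = 1.96, so s ≈ 0.36·0.64·(1.96)²/(0.5−0.36)² = 45.2.
At s = 45.2: P(θ<0.5) ≈ 0.972. Adjusting to match 0.975 gives s ≈ 47.48.
So α = 0.36·47.48 ≈ 17.09, β = 0.64·47.48 ≈ 30.39.

α ≈ 17.09, β ≈ 30.39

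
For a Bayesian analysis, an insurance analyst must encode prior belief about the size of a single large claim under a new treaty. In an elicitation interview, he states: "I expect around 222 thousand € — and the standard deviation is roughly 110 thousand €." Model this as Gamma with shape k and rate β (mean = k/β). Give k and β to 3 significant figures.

k ≈ 4.07, β ≈ 0.0183

For Gamma(k, rate β): mean = k/β, variance = k/β², so CV = 1/√k.
CV = SD/mean = 110/222 = 0.4955, hence k = 1/CV² = 4.07.
Then β = k/mean = 4.07/222 = 0.0183.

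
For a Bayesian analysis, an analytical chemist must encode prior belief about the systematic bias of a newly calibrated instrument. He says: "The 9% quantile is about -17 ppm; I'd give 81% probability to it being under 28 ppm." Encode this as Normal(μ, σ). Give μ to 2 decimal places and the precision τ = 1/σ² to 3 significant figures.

μ = 10.19, τ = 0.00243

For Normal(μ,σ), the p-quantile is μ + z_p·σ. Here z_{0.09} = -1.341, z_{0.81} = 0.8779.
So -17 = μ − 1.341σ and 28 = μ + 0.8779σ.
Subtracting: σ = (28 − -17)/(0.8779 − (-1.341)) = 20.28.
Then μ = -17 − (-1.341)·20.28 = 10.19.
Precision τ = 1/σ² = 1/20.28² = 0.00243.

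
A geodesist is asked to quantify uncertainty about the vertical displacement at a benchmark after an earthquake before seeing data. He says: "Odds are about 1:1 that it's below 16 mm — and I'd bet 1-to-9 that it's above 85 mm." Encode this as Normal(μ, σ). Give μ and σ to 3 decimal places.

The p-quantile of Normal(μ,σ) is μ + z_p·σ, with z_{0.5} = 0 and z_{0.9} = 1.282.
Eliminate σ: μ = (z₂·x₁ − z₁·x₂)/(z₂ − z₁) = (1.282·16 − (0)·85)/1.282 = 16.000.
Then σ = (x₂ − x₁)/(z₂ − z₁) = (85 − 16)/1.282 = 53.841.

μ = 16.000, σ = 53.841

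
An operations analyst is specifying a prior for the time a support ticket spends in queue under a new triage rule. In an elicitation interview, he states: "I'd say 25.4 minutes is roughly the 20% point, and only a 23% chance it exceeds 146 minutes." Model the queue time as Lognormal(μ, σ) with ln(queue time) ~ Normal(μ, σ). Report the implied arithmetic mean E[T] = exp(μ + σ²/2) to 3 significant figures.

E[T] ≈ 119 minutes

If T ~ Lognormal(μ,σ) then ln T ~ Normal(μ,σ), so the p-quantile of ln T is μ + z_p·σ.
ln(25.4) = 3.235 and ln(146) = 4.984; z_{0.2} = -0.8416, z_{0.77} = 0.7388.
σ = (4.984 − 3.235)/(0.7388 − (-0.8416)) = 1.107.
μ = 3.235 − (-0.8416)·1.107 = 4.166.
E[T] = exp(μ + σ²/2) = exp(4.166 + 0.6122) = 119 minutes.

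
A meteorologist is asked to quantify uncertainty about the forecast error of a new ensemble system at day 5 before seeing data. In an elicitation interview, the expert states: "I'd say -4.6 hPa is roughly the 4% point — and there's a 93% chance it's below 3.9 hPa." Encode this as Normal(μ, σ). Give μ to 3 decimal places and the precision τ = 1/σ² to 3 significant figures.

μ = 0.012, τ = 0.144

For Normal(μ,σ), the p-quantile is μ + z_p·σ. Here z_{0.04} = -1.751, z_{0.93} = 1.476.
So -4.6 = μ − 1.751σ and 3.9 = μ + 1.476σ.
Subtracting: σ = (3.9 − -4.6)/(1.476 − (-1.751)) = 2.634.
Then μ = -4.6 − (-1.751)·2.634 = 0.012.
Precision τ = 1/σ² = 1/2.634² = 0.144.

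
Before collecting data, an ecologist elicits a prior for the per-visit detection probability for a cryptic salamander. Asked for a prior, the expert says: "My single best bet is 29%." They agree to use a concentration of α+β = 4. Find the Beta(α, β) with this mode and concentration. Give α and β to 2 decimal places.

α = 1.58, β = 2.42

For α,β > 1 the Beta mode is (α−1)/(α+β−2). With α+β = 4, the mode is (α−1)/2.
Set (α−1)/2 = 0.29 → α = 1 + 0.29·2 = 1.58.
β = 4 − α = 2.42.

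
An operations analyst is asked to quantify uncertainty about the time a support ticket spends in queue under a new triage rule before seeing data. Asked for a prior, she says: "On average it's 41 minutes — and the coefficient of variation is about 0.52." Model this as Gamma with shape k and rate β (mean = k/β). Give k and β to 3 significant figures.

For Gamma(k, rate β): mean = k/β, variance = k/β², so CV = 1/√k.
CV = 0.52, hence k = 1/CV² = 3.7.
Then β = k/mean = 3.7/41 = 0.0902.

k ≈ 3.7, β ≈ 0.0902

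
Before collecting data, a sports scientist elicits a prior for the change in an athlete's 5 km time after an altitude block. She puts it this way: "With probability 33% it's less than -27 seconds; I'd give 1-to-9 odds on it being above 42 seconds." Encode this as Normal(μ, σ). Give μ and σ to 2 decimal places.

For Normal(μ,σ), the p-quantile is μ + z_p·σ. Here z_{0.33} = -0.4399, z_{0.9} = 1.282.
So -27 = μ − 0.4399σ and 42 = μ + 1.282σ.
Subtracting: σ = (42 − -27)/(1.282 − (-0.4399)) = 40.08.
Then μ = -27 − (-0.4399)·40.08 = -9.37.

μ = -9.37, σ = 40.08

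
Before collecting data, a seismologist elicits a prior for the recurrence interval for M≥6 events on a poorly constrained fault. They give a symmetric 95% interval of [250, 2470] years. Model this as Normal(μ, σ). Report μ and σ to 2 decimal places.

A symmetric 95% interval runs μ ± z·σ with z = 1.96.
Half-width = 1110, so σ = 1110/1.96 = 566.34.
μ is the interval midpoint, 1360.00.

μ = 1360.00, σ = 566.34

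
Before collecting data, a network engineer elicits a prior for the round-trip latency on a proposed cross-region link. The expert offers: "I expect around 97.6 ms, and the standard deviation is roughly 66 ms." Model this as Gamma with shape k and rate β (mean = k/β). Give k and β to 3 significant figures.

k ≈ 2.19, β ≈ 0.0224

For Gamma(k, rate β): mean = k/β, variance = k/β², so CV = 1/√k.
CV = SD/mean = 66/97.6 = 0.6762, hence k = 1/CV² = 2.19.
Then β = k/mean = 2.19/97.6 = 0.0224.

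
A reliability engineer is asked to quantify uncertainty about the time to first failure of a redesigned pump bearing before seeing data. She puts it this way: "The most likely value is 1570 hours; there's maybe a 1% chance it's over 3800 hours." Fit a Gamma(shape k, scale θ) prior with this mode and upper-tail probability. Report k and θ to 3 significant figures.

k ≈ 7.05, θ ≈ 260

Gamma(k,θ) with k>1 has mode (k−1)θ, so θ = 1570/(k−1).
Need P(X < 3800) = 0.99 with θ tied to k this way. Start at k = 2, θ = 1570: P(X<3800) ≈ 0.696.
Too low — raise k to concentrate. Iterating converges to k ≈ 7.05.
Then θ = 1570/(7.05−1) ≈ 260.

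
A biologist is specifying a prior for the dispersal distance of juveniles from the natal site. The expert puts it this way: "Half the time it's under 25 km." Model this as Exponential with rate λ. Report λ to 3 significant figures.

Exponential median = ln 2 / λ, so λ = ln 2 / 25.0 = 0.0277.

λ ≈ 0.0277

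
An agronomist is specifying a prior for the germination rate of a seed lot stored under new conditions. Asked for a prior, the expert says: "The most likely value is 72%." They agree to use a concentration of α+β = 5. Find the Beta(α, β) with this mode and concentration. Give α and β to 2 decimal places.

For α,β > 1 the Beta mode is (α−1)/(α+β−2). With α+β = 5, the mode is (α−1)/3.
Set (α−1)/3 = 0.72 → α = 1 + 0.72·3 = 3.16.
β = 5 − α = 1.84.

α = 3.16, β = 1.84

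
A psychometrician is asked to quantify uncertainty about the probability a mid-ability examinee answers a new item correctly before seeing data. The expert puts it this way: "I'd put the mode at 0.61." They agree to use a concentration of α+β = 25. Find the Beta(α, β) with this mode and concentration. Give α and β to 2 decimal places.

α = 15.03, β = 9.97

For α,β > 1 the Beta mode is (α−1)/(α+β−2). With α+β = 25, the mode is (α−1)/23.
Set (α−1)/23 = 0.61 → α = 1 + 0.61·23 = 15.03.
β = 25 − α = 9.97.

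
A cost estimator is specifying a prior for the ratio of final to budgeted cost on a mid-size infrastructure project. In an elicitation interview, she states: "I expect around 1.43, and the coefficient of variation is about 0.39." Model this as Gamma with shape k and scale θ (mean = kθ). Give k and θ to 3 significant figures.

For Gamma(k, scale θ): mean = kθ, variance = kθ², so CV = 1/√k.
CV = 0.39, hence k = 1/CV² = 6.57.
Then θ = mean/k = 1.43/6.57 = 0.218.

k ≈ 6.57, θ ≈ 0.218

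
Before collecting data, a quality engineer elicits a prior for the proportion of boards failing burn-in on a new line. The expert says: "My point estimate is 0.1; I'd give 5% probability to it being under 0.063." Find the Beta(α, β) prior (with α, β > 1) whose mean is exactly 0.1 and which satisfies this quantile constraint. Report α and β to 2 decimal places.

α ≈ 14.92, β ≈ 134.31

With mean 0.1 fixed, write α = 0.1s, β = 0.9s where s = α+β.
Need P(θ < 0.063) = 0.05 under Beta(0.1s, 0.9s). Normal approximation: (q−m)/√(m(1−m)/s) ≈ z_{0.05} = -1.64, so s ≈ 0.1·0.9·(-1.64)²/(0.063−0.1)² = 177.9.
At s = 177.9: P(θ<0.063) ≈ 0.035. Adjusting to match 0.05 gives s ≈ 149.24.
So α = 0.1·149.24 ≈ 14.92, β = 0.9·149.24 ≈ 134.31.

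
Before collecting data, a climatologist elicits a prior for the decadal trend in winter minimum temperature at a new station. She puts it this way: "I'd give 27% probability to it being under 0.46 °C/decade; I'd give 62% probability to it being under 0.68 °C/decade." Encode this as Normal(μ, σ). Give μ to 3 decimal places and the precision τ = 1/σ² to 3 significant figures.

For Normal(μ,σ), the p-quantile is μ + z_p·σ. Here z_{0.27} = -0.6128, z_{0.62} = 0.3055.
So 0.46 = μ − 0.6128σ and 0.68 = μ + 0.3055σ.
Subtracting: σ = (0.68 − 0.46)/(0.3055 − (-0.6128)) = 0.240.
Then μ = 0.46 − (-0.6128)·0.240 = 0.607.
Precision τ = 1/σ² = 1/0.2396² = 17.4.

μ = 0.607, τ = 17.4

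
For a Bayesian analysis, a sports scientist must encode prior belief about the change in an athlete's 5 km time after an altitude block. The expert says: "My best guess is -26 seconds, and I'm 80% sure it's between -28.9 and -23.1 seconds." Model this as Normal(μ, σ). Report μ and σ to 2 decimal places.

A symmetric 80% interval runs μ ± z·σ with z = 1.282.
Half-width = 2.9, so σ = 2.9/1.282 = 2.26.
μ is the stated best guess, -26.00.

μ = -26.00, σ = 2.26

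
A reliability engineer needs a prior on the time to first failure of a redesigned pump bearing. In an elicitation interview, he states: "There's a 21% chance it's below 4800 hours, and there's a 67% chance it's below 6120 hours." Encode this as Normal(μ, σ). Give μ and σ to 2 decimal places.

For Normal(μ,σ), the p-quantile is μ + z_p·σ. Here z_{0.21} = -0.8064, z_{0.67} = 0.4399.
So 4800 = μ − 0.8064σ and 6120 = μ + 0.4399σ.
Subtracting: σ = (6120 − 4800)/(0.4399 − (-0.8064)) = 1059.11.
Then μ = 4800 − (-0.8064)·1059.11 = 5654.09.

μ = 5654.09, σ = 1059.11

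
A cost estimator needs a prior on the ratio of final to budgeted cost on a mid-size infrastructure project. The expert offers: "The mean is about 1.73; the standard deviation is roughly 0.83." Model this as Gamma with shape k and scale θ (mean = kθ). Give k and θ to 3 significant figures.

k ≈ 4.34, θ ≈ 0.398

For Gamma(k, scale θ): mean = kθ, variance = kθ², so CV = 1/√k.
CV = SD/mean = 0.83/1.73 = 0.4798, hence k = 1/CV² = 4.34.
Then θ = mean/k = 1.73/4.34 = 0.398.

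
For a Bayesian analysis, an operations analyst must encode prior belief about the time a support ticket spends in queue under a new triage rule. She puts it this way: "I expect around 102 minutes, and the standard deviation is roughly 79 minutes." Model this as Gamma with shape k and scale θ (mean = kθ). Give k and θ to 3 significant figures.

k ≈ 1.67, θ ≈ 61.2

For Gamma(k, scale θ): mean = kθ, variance = kθ², so CV = 1/√k.
CV = SD/mean = 79/102 = 0.7745, hence k = 1/CV² = 1.67.
Then θ = mean/k = 102/1.67 = 61.2.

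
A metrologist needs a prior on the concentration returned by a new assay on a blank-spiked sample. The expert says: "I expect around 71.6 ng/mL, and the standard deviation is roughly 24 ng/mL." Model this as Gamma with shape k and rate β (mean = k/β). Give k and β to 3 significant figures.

For Gamma(k, rate β): mean = k/β, variance = k/β², so CV = 1/√k.
CV = SD/mean = 24/71.6 = 0.3352, hence k = 1/CV² = 8.9.
Then β = k/mean = 8.9/71.6 = 0.124.

k ≈ 8.9, β ≈ 0.124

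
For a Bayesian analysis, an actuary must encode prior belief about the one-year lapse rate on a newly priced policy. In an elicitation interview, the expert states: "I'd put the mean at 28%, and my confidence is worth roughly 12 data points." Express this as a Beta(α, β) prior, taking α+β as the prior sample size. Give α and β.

α = 3.36, β = 8.64

Under the effective-sample-size interpretation, Beta(α, β) has prior mean α/(α+β) and prior sample size α+β.
So α+β = 12 and α/(α+β) = 0.28, giving α = 0.28·12 = 3.36 and β = 12 − 3.36 = 8.64.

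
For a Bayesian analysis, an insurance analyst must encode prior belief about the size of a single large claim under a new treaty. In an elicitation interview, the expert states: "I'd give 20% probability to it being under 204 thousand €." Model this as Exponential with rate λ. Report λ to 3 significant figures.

λ ≈ 0.00109

P(T < 204.0) = 1 − e^(−λ·204.0) = 0.2, so λ = −ln(1−0.2)/204.0 = −ln(0.8)/204.0 = 0.00109.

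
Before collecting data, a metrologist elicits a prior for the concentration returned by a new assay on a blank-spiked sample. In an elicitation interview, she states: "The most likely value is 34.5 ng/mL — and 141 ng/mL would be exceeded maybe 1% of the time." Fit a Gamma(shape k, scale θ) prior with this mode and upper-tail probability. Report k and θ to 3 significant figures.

k ≈ 3.1, θ ≈ 16.5

Gamma(k,θ) with k>1 has mode (k−1)θ, so θ = 34.5/(k−1).
Need P(X < 141) = 0.99 with θ tied to k this way. Start at k = 2, θ = 34.5: P(X<141) ≈ 0.915.
Too low — raise k to concentrate. Iterating converges to k ≈ 3.1.
Then θ = 34.5/(3.1−1) ≈ 16.5.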